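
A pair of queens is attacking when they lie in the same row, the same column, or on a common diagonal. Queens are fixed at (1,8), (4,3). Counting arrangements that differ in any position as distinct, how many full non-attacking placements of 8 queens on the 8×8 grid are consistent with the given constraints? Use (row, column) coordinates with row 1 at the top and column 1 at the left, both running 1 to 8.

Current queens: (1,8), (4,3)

2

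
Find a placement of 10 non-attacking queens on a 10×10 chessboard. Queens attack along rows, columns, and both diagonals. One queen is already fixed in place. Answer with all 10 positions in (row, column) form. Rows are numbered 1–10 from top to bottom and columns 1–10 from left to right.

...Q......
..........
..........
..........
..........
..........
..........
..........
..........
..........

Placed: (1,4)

Row 2: attacked by (1,4)→{3,4,5}. Safe: 1, 2, 6, 7, 8, 9, 10. Place at column 2.
Row 3: attacked by (1,4)→{2,4,6}; (2,2)→{1,2,3}. Safe: 5, 7, 8, 9, 10. Place at column 9.
Row 4: attacked by (1,4)→{1,4,7}; (2,2)→{2,4}; (3,9)→{8,9,10}. Safe: 3, 5, 6. Place at column 5.
Row 5: attacked by (1,4)→{4,8}; (2,2)→{2,5}; (3,9)→{7,9}; (4,5)→{4,5,6}. Safe: 1, 3, 10. Place at column 10.
Row 6: attacked by (1,4)→{4,9}; (2,2)→{2,6}; (3,9)→{6,9}; (4,5)→{3,5,7}; (5,10)→{9,10}. Safe: 1, 8. Place at column 8.
Row 7: attacked by (1,4)→{4,10}; (2,2)→{2,7}; (3,9)→{5,9}; (4,5)→{2,5,8}; (5,10)→{8,10}; (6,8)→{7,8,9}. Safe: 1, 3, 6. Place at column 6.
Row 8: attacked by (1,4)→{4}; (2,2)→{2,8}; (3,9)→{4,9}; (4,5)→{1,5,9}; (5,10)→{7,10}; (6,8)→{6,8,10}; (7,6)→{5,6,7}. Safe: 3. Place at column 3.
Row 9: attacked by (1,4)→{4}; (2,2)→{2,9}; (3,9)→{3,9}; (4,5)→{5,10}; (5,10)→{6,10}; (6,8)→{5,8}; (7,6)→{4,6,8}; (8,3)→{2,3,4}. Safe: 1, 7. Place at column 1.
Row 10: attacked by (1,4)→{4}; (2,2)→{2,10}; (3,9)→{2,9}; (4,5)→{5}; (5,10)→{5,10}; (6,8)→{4,8}; (7,6)→{3,6,9}; (8,3)→{1,3,5}; (9,1)→{1,2}. Safe: 7. Place at column 7.
Columns [4, 2, 9, 5, 10, 8, 6, 3, 1, 7], r−c [-3, 0, -6, -1, -5, -2, 1, 5, 8, 3], r+c [5, 4, 12, 9, 15, 14, 13, 11, 10, 17] are all distinct, so no two queens attack.

(1,4) (2,2) (3,9) (4,5) (5,10) (6,8) (7,6) (8,3) (9,1) (10,7)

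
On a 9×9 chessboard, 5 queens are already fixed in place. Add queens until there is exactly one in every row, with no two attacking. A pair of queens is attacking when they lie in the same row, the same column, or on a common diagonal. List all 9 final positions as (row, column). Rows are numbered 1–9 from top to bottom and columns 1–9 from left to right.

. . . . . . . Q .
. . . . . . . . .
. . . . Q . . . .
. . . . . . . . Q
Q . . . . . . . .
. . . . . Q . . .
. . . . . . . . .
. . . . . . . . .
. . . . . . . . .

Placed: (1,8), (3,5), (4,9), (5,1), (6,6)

Row 2: attacked by (1,8)→{7,8,9}; (3,5)→{4,5,6}; (4,9)→{7,9}; (5,1)→{1,4}; (6,6)→{2,6}. Safe: 3. Place at column 3.
Row 7: attacked by (1,8)→{2,8}; (2,3)→{3,8}; (3,5)→{1,5,9}; (4,9)→{6,9}; (5,1)→{1,3}; (6,6)→{5,6,7}. Safe: 4. Place at column 4.
Row 8: attacked by (1,8)→{1,8}; (2,3)→{3,9}; (3,5)→{5}; (4,9)→{5,9}; (5,1)→{1,4}; (6,6)→{4,6,8}; (7,4)→{3,4,5}. Safe: 2, 7. Place at column 2.
Row 9: attacked by (1,8)→{8}; (2,3)→{3}; (3,5)→{5}; (4,9)→{4,9}; (5,1)→{1,5}; (6,6)→{3,6,9}; (7,4)→{2,4,6}; (8,2)→{1,2,3}. Safe: 7. Place at column 7.
Columns [8, 3, 5, 9, 1, 6, 4, 2, 7], r−c [-7, -1, -2, -5, 4, 0, 3, 6, 2], r+c [9, 5, 8, 13, 6, 12, 11, 10, 16] are all distinct, so no two queens attack.

(1,8) (2,3) (3,5) (4,9) (5,1) (6,6) (7,4) (8,2) (9,7)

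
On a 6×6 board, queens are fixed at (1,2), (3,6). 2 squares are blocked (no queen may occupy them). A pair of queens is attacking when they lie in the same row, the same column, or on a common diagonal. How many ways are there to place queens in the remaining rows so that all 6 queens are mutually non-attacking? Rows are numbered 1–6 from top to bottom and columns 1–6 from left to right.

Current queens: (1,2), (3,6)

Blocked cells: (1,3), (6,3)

1

Branch on row 2: col 4 → 1.
Sum: 1 = 1.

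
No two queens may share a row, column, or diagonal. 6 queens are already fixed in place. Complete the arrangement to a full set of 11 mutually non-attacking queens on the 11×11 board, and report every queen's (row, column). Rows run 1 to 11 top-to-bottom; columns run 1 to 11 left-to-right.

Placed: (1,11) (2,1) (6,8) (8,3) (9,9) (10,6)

Row 3: attacked by (1,11)→{9,11}; (2,1)→{1,2}; (6,8)→{5,8,11}; (8,3)→{3,8}; (9,9)→{3,9}; (10,6)→{6}. Safe: 4, 7, 10. Place at column 7.
Row 4: attacked by (1,11)→{8,11}; (2,1)→{1,3}; (3,7)→{6,7,8}; (6,8)→{6,8,10}; (8,3)→{3,7}; (9,9)→{4,9}; (10,6)→{6}. Safe: 2, 5. Place at column 5.
Row 5: attacked by (1,11)→{7,11}; (2,1)→{1,4}; (3,7)→{5,7,9}; (4,5)→{4,5,6}; (6,8)→{7,8,9}; (8,3)→{3,6}; (9,9)→{5,9}; (10,6)→{1,6,11}. Safe: 2, 10. Place at column 2.
Row 7: attacked by (1,11)→{5,11}; (2,1)→{1,6}; (3,7)→{3,7,11}; (4,5)→{2,5,8}; (5,2)→{2,4}; (6,8)→{7,8,9}; (8,3)→{2,3,4}; (9,9)→{7,9,11}; (10,6)→{3,6,9}. Safe: 10. Place at column 10.
Row 11: attacked by (1,11)→{1,11}; (2,1)→{1,10}; (3,7)→{7}; (4,5)→{5}; (5,2)→{2,8}; (6,8)→{3,8}; (7,10)→{6,10}; (8,3)→{3,6}; (9,9)→{7,9,11}; (10,6)→{5,6,7}. Safe: 4. Place at column 4.
Columns [11, 1, 7, 5, 2, 8, 10, 3, 9, 6, 4], r−c [-10, 1, -4, -1, 3, -2, -3, 5, 0, 4, 7], r+c [12, 3, 10, 9, 7, 14, 17, 11, 18, 16, 15] are all distinct, so no two queens attack.

(1,11) (2,1) (3,7) (4,5) (5,2) (6,8) (7,10) (8,3) (9,9) (10,6) (11,4)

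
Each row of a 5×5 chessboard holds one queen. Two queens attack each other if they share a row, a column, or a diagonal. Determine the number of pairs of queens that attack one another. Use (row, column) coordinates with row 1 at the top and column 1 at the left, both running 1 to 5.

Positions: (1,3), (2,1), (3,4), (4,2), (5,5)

0

All columns are distinct and no two queens satisfy |Δrow| = |Δcol|, so no pair attacks.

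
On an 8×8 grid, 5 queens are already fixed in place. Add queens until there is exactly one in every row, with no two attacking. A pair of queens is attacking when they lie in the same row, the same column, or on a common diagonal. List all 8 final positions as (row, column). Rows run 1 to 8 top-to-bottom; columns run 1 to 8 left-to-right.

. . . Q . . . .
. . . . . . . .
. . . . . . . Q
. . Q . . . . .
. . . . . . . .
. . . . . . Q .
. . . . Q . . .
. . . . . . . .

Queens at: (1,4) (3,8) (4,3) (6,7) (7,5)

Row 2: attacked by (1,4)→{3,4,5}; (3,8)→{7,8}; (4,3)→{1,3,5}; (6,7)→{3,7}; (7,5)→{5}. Safe: 2, 6. Place at column 6.
Row 5: attacked by (1,4)→{4,8}; (2,6)→{3,6}; (3,8)→{6,8}; (4,3)→{2,3,4}; (6,7)→{6,7,8}; (7,5)→{3,5,7}. Safe: 1. Place at column 1.
Row 8: attacked by (1,4)→{4}; (2,6)→{6}; (3,8)→{3,8}; (4,3)→{3,7}; (5,1)→{1,4}; (6,7)→{5,7}; (7,5)→{4,5,6}. Safe: 2. Place at column 2.
Columns [4, 6, 8, 3, 1, 7, 5, 2], r−c [-3, -4, -5, 1, 4, -1, 2, 6], r+c [5, 8, 11, 7, 6, 13, 12, 10] are all distinct, so no two queens attack.

(1,4) (2,6) (3,8) (4,3) (5,1) (6,7) (7,5) (8,2)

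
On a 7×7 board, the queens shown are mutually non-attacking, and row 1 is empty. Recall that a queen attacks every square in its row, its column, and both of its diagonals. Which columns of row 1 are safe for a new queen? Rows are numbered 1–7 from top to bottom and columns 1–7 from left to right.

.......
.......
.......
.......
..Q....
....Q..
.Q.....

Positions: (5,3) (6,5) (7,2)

(5,3) attacks row 1 at column 3 and diagonals 7.
(6,5) attacks row 1 at column 5.
(7,2) attacks row 1 at column 2.
Attacked columns: {2, 3, 5, 7}. Safe: {1, 4, 6}.

columns 1, 4, 6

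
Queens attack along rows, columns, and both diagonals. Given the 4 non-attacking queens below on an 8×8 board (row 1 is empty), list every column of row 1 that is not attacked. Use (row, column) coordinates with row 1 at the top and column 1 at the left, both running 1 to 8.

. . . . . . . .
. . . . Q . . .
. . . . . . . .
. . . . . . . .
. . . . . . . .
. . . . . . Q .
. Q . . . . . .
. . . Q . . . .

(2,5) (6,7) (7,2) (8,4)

columns 1, 3

(2,5) attacks row 1 at column 5 and diagonals 4, 6.
(6,7) attacks row 1 at column 7 and diagonals 2.
(7,2) attacks row 1 at column 2 and diagonals 8.
(8,4) attacks row 1 at column 4.
Attacked columns: {2, 4, 5, 6, 7, 8}. Safe: {1, 3}.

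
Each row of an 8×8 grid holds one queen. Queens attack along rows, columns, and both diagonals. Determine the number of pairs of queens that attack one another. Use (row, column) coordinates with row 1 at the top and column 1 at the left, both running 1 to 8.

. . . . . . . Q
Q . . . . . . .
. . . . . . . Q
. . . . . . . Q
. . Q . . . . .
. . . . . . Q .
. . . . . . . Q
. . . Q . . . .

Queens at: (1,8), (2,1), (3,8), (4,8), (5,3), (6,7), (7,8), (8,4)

Same column: (1,8)–(3,8) (column 8); (1,8)–(4,8) (column 8); (1,8)–(7,8) (column 8); (3,8)–(4,8) (column 8); (3,8)–(7,8) (column 8); (4,8)–(7,8) (column 8).
Same diagonal: (4,8)–(8,4) (|4−8| = |8−4| = 4); (6,7)–(7,8) (|6−7| = |7−8| = 1).
Total attacking pairs: 8.

8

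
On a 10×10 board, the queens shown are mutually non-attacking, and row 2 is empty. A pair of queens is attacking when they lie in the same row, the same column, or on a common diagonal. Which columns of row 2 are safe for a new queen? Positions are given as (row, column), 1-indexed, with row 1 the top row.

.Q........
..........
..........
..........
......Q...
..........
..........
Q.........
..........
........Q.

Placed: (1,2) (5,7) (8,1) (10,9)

(1,2) attacks row 2 at column 2 and diagonals 1, 3.
(5,7) attacks row 2 at column 7 and diagonals 4, 10.
(8,1) attacks row 2 at column 1 and diagonals 7.
(10,9) attacks row 2 at column 9 and diagonals 1.
Attacked columns: {1, 2, 3, 4, 7, 9, 10}. Safe: {5, 6, 8}.

columns 5, 6, 8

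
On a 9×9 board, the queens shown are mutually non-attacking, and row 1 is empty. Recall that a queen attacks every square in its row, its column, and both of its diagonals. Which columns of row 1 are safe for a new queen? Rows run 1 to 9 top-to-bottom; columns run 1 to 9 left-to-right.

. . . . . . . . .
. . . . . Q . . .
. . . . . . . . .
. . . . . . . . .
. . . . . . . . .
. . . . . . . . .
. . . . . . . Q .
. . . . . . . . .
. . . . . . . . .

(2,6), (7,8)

columns 1, 3, 4, 9

(2,6) attacks row 1 at column 6 and diagonals 5, 7.
(7,8) attacks row 1 at column 8 and diagonals 2.
Attacked columns: {2, 5, 6, 7, 8}. Safe: {1, 3, 4, 9}.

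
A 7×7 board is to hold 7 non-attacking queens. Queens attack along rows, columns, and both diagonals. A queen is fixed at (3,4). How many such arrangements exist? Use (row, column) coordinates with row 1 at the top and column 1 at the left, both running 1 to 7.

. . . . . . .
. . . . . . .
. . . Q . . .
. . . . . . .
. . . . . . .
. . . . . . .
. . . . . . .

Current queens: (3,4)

4

Branch on row 1: col 1 → 1; col 3 → 1; col 5 → 1; col 7 → 1.
Sum: 1 + 1 + 1 + 1 = 4.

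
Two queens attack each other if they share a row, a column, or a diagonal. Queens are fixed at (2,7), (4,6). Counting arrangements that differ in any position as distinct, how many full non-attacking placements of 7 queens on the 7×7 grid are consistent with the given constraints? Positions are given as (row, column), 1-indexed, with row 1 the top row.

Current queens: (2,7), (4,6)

2

Branch on row 1: col 1 → 0; col 2 → 0; col 4 → 1; col 5 → 1.
Sum: 0 + 0 + 1 + 1 = 2.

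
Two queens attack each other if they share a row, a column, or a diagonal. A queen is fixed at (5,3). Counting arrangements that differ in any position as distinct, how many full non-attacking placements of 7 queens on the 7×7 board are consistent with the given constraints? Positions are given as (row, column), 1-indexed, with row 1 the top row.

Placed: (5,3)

6

Branch on row 1: col 1 → 1; col 2 → 1; col 4 → 1; col 5 → 2; col 6 → 1.
Sum: 1 + 1 + 1 + 2 + 1 = 6.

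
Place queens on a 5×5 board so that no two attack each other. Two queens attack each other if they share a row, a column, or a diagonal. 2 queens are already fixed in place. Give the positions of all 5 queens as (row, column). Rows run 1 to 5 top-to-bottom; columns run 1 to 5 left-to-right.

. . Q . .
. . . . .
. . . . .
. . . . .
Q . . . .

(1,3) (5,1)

Row 2: attacked by (1,3)→{2,3,4}; (5,1)→{1,4}. Safe: 5. Place at column 5.
Row 3: attacked by (1,3)→{1,3,5}; (2,5)→{4,5}; (5,1)→{1,3}. Safe: 2. Place at column 2.
Row 4: attacked by (1,3)→{3}; (2,5)→{3,5}; (3,2)→{1,2,3}; (5,1)→{1,2}. Safe: 4. Place at column 4.
Columns [3, 5, 2, 4, 1], r−c [-2, -3, 1, 0, 4], r+c [4, 7, 5, 8, 6] are all distinct, so no two queens attack.

(1,3) (2,5) (3,2) (4,4) (5,1)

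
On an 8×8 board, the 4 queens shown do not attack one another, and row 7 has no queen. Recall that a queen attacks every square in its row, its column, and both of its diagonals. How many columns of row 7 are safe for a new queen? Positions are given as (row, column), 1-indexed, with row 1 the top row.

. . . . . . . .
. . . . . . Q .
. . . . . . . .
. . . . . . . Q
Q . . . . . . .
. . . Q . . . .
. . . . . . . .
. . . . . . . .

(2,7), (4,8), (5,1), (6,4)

1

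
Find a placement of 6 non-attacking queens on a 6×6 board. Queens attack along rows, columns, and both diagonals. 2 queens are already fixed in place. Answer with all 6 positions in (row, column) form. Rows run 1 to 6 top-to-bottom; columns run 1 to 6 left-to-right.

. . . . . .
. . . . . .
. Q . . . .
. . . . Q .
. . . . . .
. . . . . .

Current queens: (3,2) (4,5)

Row 1: attacked by (3,2)→{2,4}; (4,5)→{2,5}. Safe: 1, 3, 6. Place at column 3.
Row 2: attacked by (1,3)→{2,3,4}; (3,2)→{1,2,3}; (4,5)→{3,5}. Safe: 6. Place at column 6.
Row 5: attacked by (1,3)→{3}; (2,6)→{3,6}; (3,2)→{2,4}; (4,5)→{4,5,6}. Safe: 1. Place at column 1.
Row 6: attacked by (1,3)→{3}; (2,6)→{2,6}; (3,2)→{2,5}; (4,5)→{3,5}; (5,1)→{1,2}. Safe: 4. Place at column 4.
Columns [3, 6, 2, 5, 1, 4], r−c [-2, -4, 1, -1, 4, 2], r+c [4, 8, 5, 9, 6, 10] are all distinct, so no two queens attack.

(1,3) (2,6) (3,2) (4,5) (5,1) (6,4)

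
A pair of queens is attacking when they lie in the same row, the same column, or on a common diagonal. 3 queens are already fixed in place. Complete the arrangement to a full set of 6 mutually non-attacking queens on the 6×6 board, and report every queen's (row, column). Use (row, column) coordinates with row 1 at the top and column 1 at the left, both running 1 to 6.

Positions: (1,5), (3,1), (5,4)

(1,5) (2,3) (3,1) (4,6) (5,4) (6,2)

Row 2: attacked by (1,5)→{4,5,6}; (3,1)→{1,2}; (5,4)→{1,4}. Safe: 3. Place at column 3.
Row 4: attacked by (1,5)→{2,5}; (2,3)→{1,3,5}; (3,1)→{1,2}; (5,4)→{3,4,5}. Safe: 6. Place at column 6.
Row 6: attacked by (1,5)→{5}; (2,3)→{3}; (3,1)→{1,4}; (4,6)→{4,6}; (5,4)→{3,4,5}. Safe: 2. Place at column 2.
Columns [5, 3, 1, 6, 4, 2], r−c [-4, -1, 2, -2, 1, 4], r+c [6, 5, 4, 10, 9, 8] are all distinct, so no two queens attack.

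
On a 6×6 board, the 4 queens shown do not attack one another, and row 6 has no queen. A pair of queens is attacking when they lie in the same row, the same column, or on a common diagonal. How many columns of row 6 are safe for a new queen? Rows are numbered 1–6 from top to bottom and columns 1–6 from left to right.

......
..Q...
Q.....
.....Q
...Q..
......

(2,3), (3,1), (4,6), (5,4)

(2,3) attacks row 6 at column 3.
(3,1) attacks row 6 at column 1 and diagonals 4.
(4,6) attacks row 6 at column 6 and diagonals 4.
(5,4) attacks row 6 at column 4 and diagonals 3, 5.
Attacked columns: {1, 3, 4, 5, 6}. Safe: {2}.

1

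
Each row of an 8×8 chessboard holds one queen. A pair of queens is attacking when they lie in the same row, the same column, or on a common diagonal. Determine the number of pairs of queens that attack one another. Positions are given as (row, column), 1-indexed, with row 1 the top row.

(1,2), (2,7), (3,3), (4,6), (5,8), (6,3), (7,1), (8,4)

2

Same column: (3,3)–(6,3) (column 3).
Same diagonal: (2,7)–(6,3) (|2−6| = |7−3| = 4).
Total attacking pairs: 2.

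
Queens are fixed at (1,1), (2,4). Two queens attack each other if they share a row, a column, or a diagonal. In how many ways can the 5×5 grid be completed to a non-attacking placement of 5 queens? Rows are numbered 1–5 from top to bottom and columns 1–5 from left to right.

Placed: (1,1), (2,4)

1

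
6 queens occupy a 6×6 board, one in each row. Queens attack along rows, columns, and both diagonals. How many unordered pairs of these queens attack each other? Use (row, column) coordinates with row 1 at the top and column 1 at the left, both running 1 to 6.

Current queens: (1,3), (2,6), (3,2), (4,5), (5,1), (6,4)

0

All columns are distinct and no two queens satisfy |Δrow| = |Δcol|, so no pair attacks.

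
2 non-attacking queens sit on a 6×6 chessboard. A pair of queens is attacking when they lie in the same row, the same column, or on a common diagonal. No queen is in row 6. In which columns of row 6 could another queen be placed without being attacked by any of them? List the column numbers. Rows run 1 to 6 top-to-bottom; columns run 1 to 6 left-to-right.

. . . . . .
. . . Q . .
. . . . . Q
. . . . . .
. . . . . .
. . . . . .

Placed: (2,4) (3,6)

columns 1, 2, 5

(2,4) attacks row 6 at column 4.
(3,6) attacks row 6 at column 6 and diagonals 3.
Attacked columns: {3, 4, 6}. Safe: {1, 2, 5}.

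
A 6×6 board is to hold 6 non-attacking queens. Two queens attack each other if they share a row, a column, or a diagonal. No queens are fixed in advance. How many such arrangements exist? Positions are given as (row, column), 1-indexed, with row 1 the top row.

4

Branch on row 1: col 1 → 0; col 2 → 1; col 3 → 1; col 4 → 1; col 5 → 1; col 6 → 0.
Sum: 0 + 1 + 1 + 1 + 1 + 0 = 4.
(This is the classic 6-queens count.)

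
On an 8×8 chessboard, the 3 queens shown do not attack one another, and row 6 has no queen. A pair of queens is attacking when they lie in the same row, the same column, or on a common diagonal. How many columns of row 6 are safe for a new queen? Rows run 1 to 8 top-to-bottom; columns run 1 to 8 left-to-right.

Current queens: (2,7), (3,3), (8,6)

3

(2,7) attacks row 6 at column 7 and diagonals 3.
(3,3) attacks row 6 at column 3 and diagonals 6.
(8,6) attacks row 6 at column 6 and diagonals 4, 8.
Attacked columns: {3, 4, 6, 7, 8}. Safe: {1, 2, 5}.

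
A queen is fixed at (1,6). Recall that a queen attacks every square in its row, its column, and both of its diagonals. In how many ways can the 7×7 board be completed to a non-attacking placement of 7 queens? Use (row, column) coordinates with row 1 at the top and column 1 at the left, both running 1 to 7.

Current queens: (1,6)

7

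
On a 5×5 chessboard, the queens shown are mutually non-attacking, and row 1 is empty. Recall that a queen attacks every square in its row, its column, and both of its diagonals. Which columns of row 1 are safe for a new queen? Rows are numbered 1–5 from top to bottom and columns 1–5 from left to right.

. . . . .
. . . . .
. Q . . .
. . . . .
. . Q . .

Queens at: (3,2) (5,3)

columns 1, 5

(3,2) attacks row 1 at column 2 and diagonals 4.
(5,3) attacks row 1 at column 3.
Attacked columns: {2, 3, 4}. Safe: {1, 5}.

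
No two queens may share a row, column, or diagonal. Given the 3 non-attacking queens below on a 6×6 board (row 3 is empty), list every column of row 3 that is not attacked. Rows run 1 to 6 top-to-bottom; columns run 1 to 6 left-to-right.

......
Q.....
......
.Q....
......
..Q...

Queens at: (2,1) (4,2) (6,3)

columns 4, 5

(2,1) attacks row 3 at column 1 and diagonals 2.
(4,2) attacks row 3 at column 2 and diagonals 1, 3.
(6,3) attacks row 3 at column 3 and diagonals 6.
Attacked columns: {1, 2, 3, 6}. Safe: {4, 5}.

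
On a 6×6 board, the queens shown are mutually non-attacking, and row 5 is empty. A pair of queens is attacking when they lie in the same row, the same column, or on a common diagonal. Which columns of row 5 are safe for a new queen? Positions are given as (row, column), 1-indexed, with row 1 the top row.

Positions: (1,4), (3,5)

columns 1, 2, 6

(1,4) attacks row 5 at column 4.
(3,5) attacks row 5 at column 5 and diagonals 3.
Attacked columns: {3, 4, 5}. Safe: {1, 2, 6}.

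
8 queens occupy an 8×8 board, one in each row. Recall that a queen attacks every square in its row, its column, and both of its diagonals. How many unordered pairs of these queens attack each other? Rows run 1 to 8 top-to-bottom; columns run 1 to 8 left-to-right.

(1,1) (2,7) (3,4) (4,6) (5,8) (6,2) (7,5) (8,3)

All columns are distinct and no two queens satisfy |Δrow| = |Δcol|, so no pair attacks.

0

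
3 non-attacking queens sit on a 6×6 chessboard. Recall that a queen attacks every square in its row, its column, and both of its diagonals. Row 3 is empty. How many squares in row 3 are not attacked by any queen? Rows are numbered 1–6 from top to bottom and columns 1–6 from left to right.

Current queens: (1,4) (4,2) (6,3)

(1,4) attacks row 3 at column 4 and diagonals 2, 6.
(4,2) attacks row 3 at column 2 and diagonals 1, 3.
(6,3) attacks row 3 at column 3 and diagonals 6.
Attacked columns: {1, 2, 3, 4, 6}. Safe: {5}.

1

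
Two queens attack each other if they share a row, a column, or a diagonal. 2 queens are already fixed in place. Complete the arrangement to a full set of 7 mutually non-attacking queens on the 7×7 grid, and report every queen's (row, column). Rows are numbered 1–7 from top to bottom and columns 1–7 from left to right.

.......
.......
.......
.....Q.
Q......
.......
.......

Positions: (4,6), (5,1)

(1,7) (2,2) (3,4) (4,6) (5,1) (6,3) (7,5)

Row 1: attacked by (4,6)→{3,6}; (5,1)→{1,5}. Safe: 2, 4, 7. Place at column 7.
Row 2: attacked by (1,7)→{6,7}; (4,6)→{4,6}; (5,1)→{1,4}. Safe: 2, 3, 5. Place at column 2.
Row 3: attacked by (1,7)→{5,7}; (2,2)→{1,2,3}; (4,6)→{5,6,7}; (5,1)→{1,3}. Safe: 4. Place at column 4.
Row 6: attacked by (1,7)→{2,7}; (2,2)→{2,6}; (3,4)→{1,4,7}; (4,6)→{4,6}; (5,1)→{1,2}. Safe: 3, 5. Place at column 3.
Row 7: attacked by (1,7)→{1,7}; (2,2)→{2,7}; (3,4)→{4}; (4,6)→{3,6}; (5,1)→{1,3}; (6,3)→{2,3,4}. Safe: 5. Place at column 5.
Columns [7, 2, 4, 6, 1, 3, 5], r−c [-6, 0, -1, -2, 4, 3, 2], r+c [8, 4, 7, 10, 6, 9, 12] are all distinct, so no two queens attack.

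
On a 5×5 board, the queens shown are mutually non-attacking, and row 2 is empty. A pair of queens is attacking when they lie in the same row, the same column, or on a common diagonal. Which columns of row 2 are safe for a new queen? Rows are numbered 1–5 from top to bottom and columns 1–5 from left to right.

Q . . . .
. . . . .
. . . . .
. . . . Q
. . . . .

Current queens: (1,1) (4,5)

(1,1) attacks row 2 at column 1 and diagonals 2.
(4,5) attacks row 2 at column 5 and diagonals 3.
Attacked columns: {1, 2, 3, 5}. Safe: {4}.

columns 4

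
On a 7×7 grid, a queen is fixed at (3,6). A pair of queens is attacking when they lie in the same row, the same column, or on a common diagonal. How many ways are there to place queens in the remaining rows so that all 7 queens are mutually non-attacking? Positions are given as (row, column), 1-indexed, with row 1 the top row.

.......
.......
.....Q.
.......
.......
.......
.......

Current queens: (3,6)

6

Branch on row 1: col 1 → 0; col 2 → 1; col 3 → 2; col 5 → 2; col 7 → 1.
Sum: 0 + 1 + 2 + 2 + 1 = 6.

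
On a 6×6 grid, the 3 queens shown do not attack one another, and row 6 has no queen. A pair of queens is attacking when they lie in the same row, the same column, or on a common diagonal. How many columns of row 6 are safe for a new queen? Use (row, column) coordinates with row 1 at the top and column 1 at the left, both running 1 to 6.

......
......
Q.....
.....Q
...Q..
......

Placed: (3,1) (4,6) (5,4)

1

(3,1) attacks row 6 at column 1 and diagonals 4.
(4,6) attacks row 6 at column 6 and diagonals 4.
(5,4) attacks row 6 at column 4 and diagonals 3, 5.
Attacked columns: {1, 3, 4, 5, 6}. Safe: {2}.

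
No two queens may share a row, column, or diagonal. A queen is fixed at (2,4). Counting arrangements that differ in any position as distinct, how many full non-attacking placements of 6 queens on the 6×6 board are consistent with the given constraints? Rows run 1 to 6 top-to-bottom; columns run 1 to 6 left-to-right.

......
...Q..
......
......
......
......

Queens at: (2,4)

Branch on row 1: col 1 → 0; col 2 → 1; col 6 → 0.
Sum: 0 + 1 + 0 = 1.

1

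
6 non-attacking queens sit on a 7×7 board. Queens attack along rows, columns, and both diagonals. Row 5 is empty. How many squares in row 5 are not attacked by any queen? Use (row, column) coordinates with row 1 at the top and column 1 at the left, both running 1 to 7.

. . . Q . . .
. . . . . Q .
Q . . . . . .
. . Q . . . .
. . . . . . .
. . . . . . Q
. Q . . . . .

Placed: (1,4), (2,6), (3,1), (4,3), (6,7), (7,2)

1

(1,4) attacks row 5 at column 4.
(2,6) attacks row 5 at column 6 and diagonals 3.
(3,1) attacks row 5 at column 1 and diagonals 3.
(4,3) attacks row 5 at column 3 and diagonals 2, 4.
(6,7) attacks row 5 at column 7 and diagonals 6.
(7,2) attacks row 5 at column 2 and diagonals 4.
Attacked columns: {1, 2, 3, 4, 6, 7}. Safe: {5}.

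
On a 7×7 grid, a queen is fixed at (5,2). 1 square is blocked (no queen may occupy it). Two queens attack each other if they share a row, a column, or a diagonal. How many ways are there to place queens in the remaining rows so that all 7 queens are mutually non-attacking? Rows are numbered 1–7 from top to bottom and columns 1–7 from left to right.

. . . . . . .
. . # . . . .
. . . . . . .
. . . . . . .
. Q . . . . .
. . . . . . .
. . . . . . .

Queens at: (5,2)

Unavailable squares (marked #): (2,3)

5

Branch on row 1: col 1 → 0; col 3 → 1; col 4 → 2; col 5 → 1; col 7 → 1.
Sum: 0 + 1 + 2 + 1 + 1 = 5.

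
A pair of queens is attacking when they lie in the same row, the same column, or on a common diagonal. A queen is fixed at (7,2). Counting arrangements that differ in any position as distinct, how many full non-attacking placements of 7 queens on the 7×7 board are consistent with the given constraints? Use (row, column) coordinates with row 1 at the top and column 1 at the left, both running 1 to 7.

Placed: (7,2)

7

Branch on row 1: col 1 → 0; col 3 → 0; col 4 → 1; col 5 → 1; col 6 → 4; col 7 → 1.
Sum: 0 + 0 + 1 + 1 + 4 + 1 = 7.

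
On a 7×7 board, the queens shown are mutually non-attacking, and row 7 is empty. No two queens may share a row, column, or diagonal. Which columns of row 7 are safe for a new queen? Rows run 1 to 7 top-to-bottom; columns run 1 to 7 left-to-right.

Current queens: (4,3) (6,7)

columns 1, 2, 4, 5

(4,3) attacks row 7 at column 3 and diagonals 6.
(6,7) attacks row 7 at column 7 and diagonals 6.
Attacked columns: {3, 6, 7}. Safe: {1, 2, 4, 5}.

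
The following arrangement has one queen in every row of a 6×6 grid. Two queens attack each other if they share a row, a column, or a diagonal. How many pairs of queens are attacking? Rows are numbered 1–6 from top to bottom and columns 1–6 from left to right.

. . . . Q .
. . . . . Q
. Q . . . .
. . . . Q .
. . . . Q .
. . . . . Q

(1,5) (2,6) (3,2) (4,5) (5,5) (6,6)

6

Same column: (1,5)–(4,5) (column 5); (1,5)–(5,5) (column 5); (2,6)–(6,6) (column 6); (4,5)–(5,5) (column 5).
Same diagonal: (1,5)–(2,6) (|1−2| = |5−6| = 1); (5,5)–(6,6) (|5−6| = |5−6| = 1).
Total attacking pairs: 6.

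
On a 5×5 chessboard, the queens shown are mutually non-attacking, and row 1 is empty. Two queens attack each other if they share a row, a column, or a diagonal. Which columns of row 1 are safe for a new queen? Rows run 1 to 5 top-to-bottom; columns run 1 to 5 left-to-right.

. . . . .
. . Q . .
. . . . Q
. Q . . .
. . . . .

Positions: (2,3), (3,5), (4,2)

(2,3) attacks row 1 at column 3 and diagonals 2, 4.
(3,5) attacks row 1 at column 5 and diagonals 3.
(4,2) attacks row 1 at column 2 and diagonals 5.
Attacked columns: {2, 3, 4, 5}. Safe: {1}.

columns 1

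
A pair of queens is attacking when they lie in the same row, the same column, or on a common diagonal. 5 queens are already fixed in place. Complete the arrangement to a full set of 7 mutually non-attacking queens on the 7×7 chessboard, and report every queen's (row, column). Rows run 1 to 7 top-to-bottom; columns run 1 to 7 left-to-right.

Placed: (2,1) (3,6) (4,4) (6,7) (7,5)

(1,3) (2,1) (3,6) (4,4) (5,2) (6,7) (7,5)

Row 1: attacked by (2,1)→{1,2}; (3,6)→{4,6}; (4,4)→{1,4,7}; (6,7)→{2,7}; (7,5)→{5}. Safe: 3. Place at column 3.
Row 5: attacked by (1,3)→{3,7}; (2,1)→{1,4}; (3,6)→{4,6}; (4,4)→{3,4,5}; (6,7)→{6,7}; (7,5)→{3,5,7}. Safe: 2. Place at column 2.
Columns [3, 1, 6, 4, 2, 7, 5], r−c [-2, 1, -3, 0, 3, -1, 2], r+c [4, 3, 9, 8, 7, 13, 12] are all distinct, so no two queens attack.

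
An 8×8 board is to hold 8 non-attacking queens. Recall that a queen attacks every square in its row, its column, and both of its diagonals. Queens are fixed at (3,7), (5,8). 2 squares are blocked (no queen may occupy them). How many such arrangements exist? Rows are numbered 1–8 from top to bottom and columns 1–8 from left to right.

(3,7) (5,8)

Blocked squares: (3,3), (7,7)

Branch on row 1: col 1 → 0; col 2 → 0; col 3 → 1; col 6 → 2.
Sum: 0 + 0 + 1 + 2 = 3.

3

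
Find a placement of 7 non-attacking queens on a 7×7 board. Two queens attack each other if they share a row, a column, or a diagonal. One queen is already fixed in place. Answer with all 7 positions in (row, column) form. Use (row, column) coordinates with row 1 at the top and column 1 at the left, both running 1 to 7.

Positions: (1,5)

(1,5) (2,2) (3,6) (4,3) (5,7) (6,4) (7,1)

Row 2: attacked by (1,5)→{4,5,6}. Safe: 1, 2, 3, 7. Place at column 2.
Row 3: attacked by (1,5)→{3,5,7}; (2,2)→{1,2,3}. Safe: 4, 6. Place at column 6.
Row 4: attacked by (1,5)→{2,5}; (2,2)→{2,4}; (3,6)→{5,6,7}. Safe: 1, 3. Place at column 3.
Row 5: attacked by (1,5)→{1,5}; (2,2)→{2,5}; (3,6)→{4,6}; (4,3)→{2,3,4}. Safe: 7. Place at column 7.
Row 6: attacked by (1,5)→{5}; (2,2)→{2,6}; (3,6)→{3,6}; (4,3)→{1,3,5}; (5,7)→{6,7}. Safe: 4. Place at column 4.
Row 7: attacked by (1,5)→{5}; (2,2)→{2,7}; (3,6)→{2,6}; (4,3)→{3,6}; (5,7)→{5,7}; (6,4)→{3,4,5}. Safe: 1. Place at column 1.
Columns [5, 2, 6, 3, 7, 4, 1], r−c [-4, 0, -3, 1, -2, 2, 6], r+c [6, 4, 9, 7, 12, 10, 8] are all distinct, so no two queens attack.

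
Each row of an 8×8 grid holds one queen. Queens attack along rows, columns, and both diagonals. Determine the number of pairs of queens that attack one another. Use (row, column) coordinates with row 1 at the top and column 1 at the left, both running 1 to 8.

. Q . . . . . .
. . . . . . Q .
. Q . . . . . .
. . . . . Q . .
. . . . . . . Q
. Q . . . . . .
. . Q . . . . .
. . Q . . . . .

6

Same column: (1,2)–(3,2) (column 2); (1,2)–(6,2) (column 2); (3,2)–(6,2) (column 2); (7,3)–(8,3) (column 3).
Same diagonal: (4,6)–(7,3) (|4−7| = |6−3| = 3); (6,2)–(7,3) (|6−7| = |2−3| = 1).
Total attacking pairs: 6.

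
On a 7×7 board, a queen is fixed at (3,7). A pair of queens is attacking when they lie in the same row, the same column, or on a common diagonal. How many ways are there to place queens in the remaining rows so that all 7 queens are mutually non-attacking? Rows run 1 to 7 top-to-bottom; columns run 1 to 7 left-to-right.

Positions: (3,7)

6

Branch on row 1: col 1 → 1; col 2 → 1; col 3 → 1; col 4 → 1; col 6 → 2.
Sum: 1 + 1 + 1 + 1 + 2 = 6.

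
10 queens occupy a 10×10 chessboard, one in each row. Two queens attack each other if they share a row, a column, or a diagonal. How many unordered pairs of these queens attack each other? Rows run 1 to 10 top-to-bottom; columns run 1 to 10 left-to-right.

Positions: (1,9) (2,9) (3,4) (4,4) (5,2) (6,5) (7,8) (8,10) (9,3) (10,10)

7

Same column: (1,9)–(2,9) (column 9); (3,4)–(4,4) (column 4); (8,10)–(10,10) (column 10).
Same diagonal: (2,9)–(6,5) (|2−6| = |9−5| = 4); (3,4)–(5,2) (|3−5| = |4−2| = 2); (3,4)–(7,8) (|3−7| = |4−8| = 4); (4,4)–(10,10) (|4−10| = |4−10| = 6).
Total attacking pairs: 7.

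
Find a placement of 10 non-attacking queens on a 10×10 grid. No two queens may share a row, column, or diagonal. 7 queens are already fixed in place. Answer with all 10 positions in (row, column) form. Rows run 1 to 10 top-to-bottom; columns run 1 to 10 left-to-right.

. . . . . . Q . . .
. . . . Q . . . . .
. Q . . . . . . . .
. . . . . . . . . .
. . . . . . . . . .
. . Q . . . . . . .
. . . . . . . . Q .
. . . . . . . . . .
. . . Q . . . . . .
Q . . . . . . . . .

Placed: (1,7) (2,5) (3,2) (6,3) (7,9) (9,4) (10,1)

(1,7) (2,5) (3,2) (4,8) (5,10) (6,3) (7,9) (8,6) (9,4) (10,1)

Row 4: attacked by (1,7)→{4,7,10}; (2,5)→{3,5,7}; (3,2)→{1,2,3}; (6,3)→{1,3,5}; (7,9)→{6,9}; (9,4)→{4,9}; (10,1)→{1,7}. Safe: 8. Place at column 8.
Row 5: attacked by (1,7)→{3,7}; (2,5)→{2,5,8}; (3,2)→{2,4}; (4,8)→{7,8,9}; (6,3)→{2,3,4}; (7,9)→{7,9}; (9,4)→{4,8}; (10,1)→{1,6}. Safe: 10. Place at column 10.
Row 8: attacked by (1,7)→{7}; (2,5)→{5}; (3,2)→{2,7}; (4,8)→{4,8}; (5,10)→{7,10}; (6,3)→{1,3,5}; (7,9)→{8,9,10}; (9,4)→{3,4,5}; (10,1)→{1,3}. Safe: 6. Place at column 6.
Columns [7, 5, 2, 8, 10, 3, 9, 6, 4, 1], r−c [-6, -3, 1, -4, -5, 3, -2, 2, 5, 9], r+c [8, 7, 5, 12, 15, 9, 16, 14, 13, 11] are all distinct, so no two queens attack.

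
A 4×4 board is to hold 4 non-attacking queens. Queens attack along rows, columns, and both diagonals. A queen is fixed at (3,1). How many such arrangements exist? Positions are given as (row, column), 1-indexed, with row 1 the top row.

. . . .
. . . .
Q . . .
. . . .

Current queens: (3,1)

Branch on row 1: col 2 → 1; col 4 → 0.
Sum: 1 + 0 = 1.

1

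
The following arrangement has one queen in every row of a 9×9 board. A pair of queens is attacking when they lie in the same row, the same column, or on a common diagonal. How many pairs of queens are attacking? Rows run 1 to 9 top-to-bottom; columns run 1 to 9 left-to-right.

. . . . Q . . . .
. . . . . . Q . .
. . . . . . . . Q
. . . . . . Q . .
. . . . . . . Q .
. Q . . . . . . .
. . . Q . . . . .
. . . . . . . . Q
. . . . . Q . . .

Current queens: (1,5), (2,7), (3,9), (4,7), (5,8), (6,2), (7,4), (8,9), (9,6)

5

Same column: (2,7)–(4,7) (column 7); (3,9)–(8,9) (column 9).
Same diagonal: (4,7)–(5,8) (|4−5| = |7−8| = 1); (4,7)–(7,4) (|4−7| = |7−4| = 3); (7,4)–(9,6) (|7−9| = |4−6| = 2).
Total attacking pairs: 5.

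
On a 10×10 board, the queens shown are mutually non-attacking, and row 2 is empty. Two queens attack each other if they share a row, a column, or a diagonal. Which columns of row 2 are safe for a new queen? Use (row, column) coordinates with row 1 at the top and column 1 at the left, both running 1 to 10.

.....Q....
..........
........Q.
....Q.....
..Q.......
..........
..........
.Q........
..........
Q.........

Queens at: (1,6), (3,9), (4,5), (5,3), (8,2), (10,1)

(1,6) attacks row 2 at column 6 and diagonals 5, 7.
(3,9) attacks row 2 at column 9 and diagonals 8, 10.
(4,5) attacks row 2 at column 5 and diagonals 3, 7.
(5,3) attacks row 2 at column 3 and diagonals 6.
(8,2) attacks row 2 at column 2 and diagonals 8.
(10,1) attacks row 2 at column 1 and diagonals 9.
Attacked columns: {1, 2, 3, 5, 6, 7, 8, 9, 10}. Safe: {4}.

columns 4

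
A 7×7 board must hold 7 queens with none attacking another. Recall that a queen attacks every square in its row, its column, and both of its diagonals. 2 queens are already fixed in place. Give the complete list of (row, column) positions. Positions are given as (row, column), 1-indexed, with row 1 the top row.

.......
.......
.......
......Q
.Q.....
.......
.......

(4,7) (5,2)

Row 1: attacked by (4,7)→{4,7}; (5,2)→{2,6}. Safe: 1, 3, 5. Place at column 1.
Row 2: attacked by (1,1)→{1,2}; (4,7)→{5,7}; (5,2)→{2,5}. Safe: 3, 4, 6. Place at column 3.
Row 3: attacked by (1,1)→{1,3}; (2,3)→{2,3,4}; (4,7)→{6,7}; (5,2)→{2,4}. Safe: 5. Place at column 5.
Row 6: attacked by (1,1)→{1,6}; (2,3)→{3,7}; (3,5)→{2,5}; (4,7)→{5,7}; (5,2)→{1,2,3}. Safe: 4. Place at column 4.
Row 7: attacked by (1,1)→{1,7}; (2,3)→{3}; (3,5)→{1,5}; (4,7)→{4,7}; (5,2)→{2,4}; (6,4)→{3,4,5}. Safe: 6. Place at column 6.
Columns [1, 3, 5, 7, 2, 4, 6], r−c [0, -1, -2, -3, 3, 2, 1], r+c [2, 5, 8, 11, 7, 10, 13] are all distinct, so no two queens attack.

(1,1) (2,3) (3,5) (4,7) (5,2) (6,4) (7,6)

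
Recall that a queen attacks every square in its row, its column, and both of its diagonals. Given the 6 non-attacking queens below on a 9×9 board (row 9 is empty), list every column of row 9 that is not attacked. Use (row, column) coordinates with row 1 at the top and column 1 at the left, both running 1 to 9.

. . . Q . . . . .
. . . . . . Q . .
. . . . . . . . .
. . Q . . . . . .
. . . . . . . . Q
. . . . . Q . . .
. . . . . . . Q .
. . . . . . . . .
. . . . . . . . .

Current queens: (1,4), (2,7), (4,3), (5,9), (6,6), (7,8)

columns 1, 2

(1,4) attacks row 9 at column 4.
(2,7) attacks row 9 at column 7.
(4,3) attacks row 9 at column 3 and diagonals 8.
(5,9) attacks row 9 at column 9 and diagonals 5.
(6,6) attacks row 9 at column 6 and diagonals 3, 9.
(7,8) attacks row 9 at column 8 and diagonals 6.
Attacked columns: {3, 4, 5, 6, 7, 8, 9}. Safe: {1, 2}.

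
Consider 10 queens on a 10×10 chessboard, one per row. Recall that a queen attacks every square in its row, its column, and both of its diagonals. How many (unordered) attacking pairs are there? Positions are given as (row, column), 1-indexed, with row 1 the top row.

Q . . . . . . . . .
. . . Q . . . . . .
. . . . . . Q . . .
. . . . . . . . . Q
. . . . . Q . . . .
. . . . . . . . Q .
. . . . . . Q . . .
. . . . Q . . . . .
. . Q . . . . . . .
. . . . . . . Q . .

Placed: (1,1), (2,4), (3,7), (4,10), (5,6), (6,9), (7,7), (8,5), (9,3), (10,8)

Same column: (3,7)–(7,7) (column 7).
Same diagonal: (1,1)–(7,7) (|1−7| = |1−7| = 6); (4,10)–(7,7) (|4−7| = |10−7| = 3).
Total attacking pairs: 3.

3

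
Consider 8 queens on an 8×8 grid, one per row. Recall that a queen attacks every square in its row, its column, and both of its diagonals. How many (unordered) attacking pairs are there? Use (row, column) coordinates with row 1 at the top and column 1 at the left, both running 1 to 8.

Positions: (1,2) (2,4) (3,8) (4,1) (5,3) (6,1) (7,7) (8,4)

Same column: (2,4)–(8,4) (column 4); (4,1)–(6,1) (column 1).
Total attacking pairs: 2.

2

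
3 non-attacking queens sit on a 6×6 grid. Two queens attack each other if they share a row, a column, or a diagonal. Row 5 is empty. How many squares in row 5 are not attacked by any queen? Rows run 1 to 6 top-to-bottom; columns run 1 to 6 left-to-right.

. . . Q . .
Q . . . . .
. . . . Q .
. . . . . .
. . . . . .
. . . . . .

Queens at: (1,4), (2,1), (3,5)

(1,4) attacks row 5 at column 4.
(2,1) attacks row 5 at column 1 and diagonals 4.
(3,5) attacks row 5 at column 5 and diagonals 3.
Attacked columns: {1, 3, 4, 5}. Safe: {2, 6}.

2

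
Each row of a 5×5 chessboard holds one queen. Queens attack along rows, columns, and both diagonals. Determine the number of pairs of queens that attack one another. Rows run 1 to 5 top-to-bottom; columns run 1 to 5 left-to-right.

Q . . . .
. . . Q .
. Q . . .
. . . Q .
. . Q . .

3

Same column: (2,4)–(4,4) (column 4).
Same diagonal: (1,1)–(4,4) (|1−4| = |1−4| = 3); (4,4)–(5,3) (|4−5| = |4−3| = 1).
Total attacking pairs: 3.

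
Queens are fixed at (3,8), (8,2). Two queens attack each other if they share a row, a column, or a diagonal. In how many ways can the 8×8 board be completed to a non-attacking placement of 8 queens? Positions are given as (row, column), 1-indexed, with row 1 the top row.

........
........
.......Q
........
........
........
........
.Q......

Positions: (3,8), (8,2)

Branch on row 1: col 1 → 0; col 3 → 1; col 4 → 1; col 5 → 1; col 7 → 0.
Sum: 0 + 1 + 1 + 1 + 0 = 3.

3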